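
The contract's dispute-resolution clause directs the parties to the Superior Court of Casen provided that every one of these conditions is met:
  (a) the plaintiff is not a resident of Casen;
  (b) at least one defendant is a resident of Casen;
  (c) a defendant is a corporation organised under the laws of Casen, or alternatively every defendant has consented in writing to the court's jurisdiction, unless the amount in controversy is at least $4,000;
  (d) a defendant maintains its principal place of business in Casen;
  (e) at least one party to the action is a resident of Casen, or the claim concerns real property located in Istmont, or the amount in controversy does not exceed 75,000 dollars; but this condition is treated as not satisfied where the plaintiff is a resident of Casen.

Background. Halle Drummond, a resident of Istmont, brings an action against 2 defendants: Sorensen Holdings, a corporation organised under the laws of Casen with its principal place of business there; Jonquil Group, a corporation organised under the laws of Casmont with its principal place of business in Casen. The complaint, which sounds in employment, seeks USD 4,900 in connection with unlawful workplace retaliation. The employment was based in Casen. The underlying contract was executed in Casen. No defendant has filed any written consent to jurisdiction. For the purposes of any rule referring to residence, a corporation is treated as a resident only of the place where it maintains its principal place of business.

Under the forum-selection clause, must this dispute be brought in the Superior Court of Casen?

The Superior Court of Casen:
  (a) The plaintiff resides in Istmont, which is not Casen. Met.
  (b) Sorensen Holdings resides in Casen. Met.
  (c) Sorensen Holdings is organised under the laws of Casen, so one alternative holds. Satisfied.
  (d) Sorensen Holdings has its principal place of business in Casen. Satisfied.
  (e) Sorensen Holdings resides in Casen, so this disjunct is met. The exception is not triggered, since the plaintiff resides in Istmont, not Casen. Met.
  → The clause applies.

Yes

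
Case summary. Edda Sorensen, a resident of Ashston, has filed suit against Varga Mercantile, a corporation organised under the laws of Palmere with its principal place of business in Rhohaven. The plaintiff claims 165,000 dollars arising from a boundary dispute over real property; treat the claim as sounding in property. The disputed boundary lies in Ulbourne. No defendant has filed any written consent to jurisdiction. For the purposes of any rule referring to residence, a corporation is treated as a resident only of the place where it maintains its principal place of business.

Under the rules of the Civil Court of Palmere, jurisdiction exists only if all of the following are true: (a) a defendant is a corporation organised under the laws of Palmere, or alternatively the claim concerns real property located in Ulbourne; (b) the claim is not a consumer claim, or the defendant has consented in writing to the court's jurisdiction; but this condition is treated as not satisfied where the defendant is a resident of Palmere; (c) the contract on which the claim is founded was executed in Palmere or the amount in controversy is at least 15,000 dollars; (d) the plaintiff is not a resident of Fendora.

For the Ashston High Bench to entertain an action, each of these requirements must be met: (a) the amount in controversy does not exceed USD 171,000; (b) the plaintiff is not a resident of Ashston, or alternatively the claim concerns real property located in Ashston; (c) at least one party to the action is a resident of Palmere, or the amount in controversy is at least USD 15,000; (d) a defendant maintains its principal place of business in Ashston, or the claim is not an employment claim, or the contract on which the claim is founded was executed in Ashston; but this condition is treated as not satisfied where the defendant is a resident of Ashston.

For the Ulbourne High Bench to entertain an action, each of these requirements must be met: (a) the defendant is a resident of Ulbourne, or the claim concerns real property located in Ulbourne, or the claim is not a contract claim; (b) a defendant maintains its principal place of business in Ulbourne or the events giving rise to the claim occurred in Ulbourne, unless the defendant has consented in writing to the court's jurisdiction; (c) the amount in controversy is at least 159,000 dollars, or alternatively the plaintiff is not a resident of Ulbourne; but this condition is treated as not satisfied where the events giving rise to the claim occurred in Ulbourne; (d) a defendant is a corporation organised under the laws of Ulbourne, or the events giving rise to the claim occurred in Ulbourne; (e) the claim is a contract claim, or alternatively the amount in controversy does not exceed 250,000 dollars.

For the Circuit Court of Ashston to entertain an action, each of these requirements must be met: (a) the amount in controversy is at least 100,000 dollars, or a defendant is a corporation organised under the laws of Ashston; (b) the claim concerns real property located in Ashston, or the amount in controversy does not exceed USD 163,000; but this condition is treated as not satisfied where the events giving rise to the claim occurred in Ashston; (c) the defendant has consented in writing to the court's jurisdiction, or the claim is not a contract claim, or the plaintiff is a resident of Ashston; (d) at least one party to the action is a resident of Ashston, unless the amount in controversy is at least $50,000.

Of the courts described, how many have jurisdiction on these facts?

1

The Civil Court of Palmere:
  (a) Varga Mercantile is organised under the laws of Palmere, so one alternative holds. Met.
  (b) The claim is a property claim, not a consumer claim, so this disjunct is met. The carve-out does not apply: the defendant resides in Rhohaven, not Palmere. Condition met.
  (c) The amount in controversy is $165,000, which meets the $15,000 floor — that alternative is enough. Condition met.
  (d) The plaintiff resides in Ashston, which is not Fendora. Condition met.
  → Every requirement is satisfied — jurisdiction.
The Ashston High Bench:
  (a) The amount in controversy is USD 165,000, within the $171,000 ceiling. Condition met.
  (b) The plaintiff resides in Ashston; the property lies in Ulbourne, not Ashston — every alternative fails. Fails.
  (c) The amount in controversy is 165,000 dollars, which meets the $15,000 floor, which satisfies one of the alternatives. Met.
  (d) The claim is a property claim, not an employment claim, which satisfies one of the alternatives. The exception is not triggered, since the defendant resides in Rhohaven, not Ashston. Condition met.
  → At least one condition fails; no jurisdiction.
The Ulbourne High Bench:
  (a) The property lies in Ulbourne — that alternative is enough. Condition met.
  (b) The operative events occurred in Ulbourne, so one alternative holds. Met.
  (c) The amount in controversy is $165,000, which meets the 159,000 dollars floor, so this disjunct is met. However, the operative events occurred in Ulbourne, which falls within the stated exception and so defeats the condition. Condition not met.
  (d) The operative events occurred in Ulbourne, which satisfies one of the alternatives. Met.
  (e) The amount in controversy is $165,000, within the 250,000 dollars ceiling, so one alternative holds. Satisfied.
  → No jurisdiction.
The Circuit Court of Ashston:
  (a) The amount in controversy is 165,000 dollars, which meets the 100,000 dollars floor — that alternative is enough. Satisfied.
  (b) The property lies in Ulbourne, not Ashston; the amount in controversy is USD 165,000, above the USD 163,000 ceiling — every alternative fails. Condition not met.
  (c) The claim is a property claim, not a contract claim — that alternative is enough. Met.
  (d) Edda Sorensen resides in Ashston. Satisfied.
  → No jurisdiction.
Courts with jurisdiction: the Civil Court of Palmere — 1 in total.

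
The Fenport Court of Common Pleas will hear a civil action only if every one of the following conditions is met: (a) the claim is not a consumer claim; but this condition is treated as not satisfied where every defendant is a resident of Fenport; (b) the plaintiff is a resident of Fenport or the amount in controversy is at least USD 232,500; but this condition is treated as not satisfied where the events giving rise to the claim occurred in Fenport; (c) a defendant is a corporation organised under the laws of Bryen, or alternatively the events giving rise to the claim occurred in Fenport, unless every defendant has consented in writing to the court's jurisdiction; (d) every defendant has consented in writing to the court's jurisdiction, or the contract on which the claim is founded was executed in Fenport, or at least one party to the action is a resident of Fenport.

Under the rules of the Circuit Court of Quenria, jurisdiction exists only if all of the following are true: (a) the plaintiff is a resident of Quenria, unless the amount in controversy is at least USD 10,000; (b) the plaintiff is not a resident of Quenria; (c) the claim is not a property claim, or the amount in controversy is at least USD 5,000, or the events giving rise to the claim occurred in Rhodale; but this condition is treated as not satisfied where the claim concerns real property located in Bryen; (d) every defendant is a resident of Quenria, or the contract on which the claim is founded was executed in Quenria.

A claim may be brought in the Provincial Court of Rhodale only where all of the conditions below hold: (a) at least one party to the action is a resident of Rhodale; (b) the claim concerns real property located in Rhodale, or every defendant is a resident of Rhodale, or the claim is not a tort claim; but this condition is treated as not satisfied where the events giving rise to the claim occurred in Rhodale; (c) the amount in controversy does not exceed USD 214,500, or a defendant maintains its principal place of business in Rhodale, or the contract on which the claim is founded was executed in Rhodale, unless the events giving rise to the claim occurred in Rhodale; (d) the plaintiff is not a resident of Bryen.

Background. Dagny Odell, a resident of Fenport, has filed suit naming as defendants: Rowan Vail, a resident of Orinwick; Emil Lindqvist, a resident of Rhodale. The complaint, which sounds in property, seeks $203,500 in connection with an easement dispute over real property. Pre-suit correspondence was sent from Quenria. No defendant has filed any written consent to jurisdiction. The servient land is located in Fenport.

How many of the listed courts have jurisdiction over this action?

The Fenport Court of Common Pleas:
  (a) The claim is a property claim, not a consumer claim. The exception is not triggered, since the defendants reside as follows — Rowan Vail in Orinwick, Emil Lindqvist in Rhodale — not all in Fenport. Met.
  (b) The plaintiff resides in Fenport, which satisfies one of the alternatives. But the operative events occurred in Fenport, triggering the carve-out and defeating this condition. Not met.
  (c) The operative events occurred in Fenport — that alternative is enough. Satisfied.
  (d) Dagny Odell resides in Fenport, so this disjunct is met. Condition met.
  → No jurisdiction.
The Circuit Court of Quenria:
  (a) The plaintiff resides in Fenport, not Quenria. However, the amount in controversy is $203,500, which meets the $10,000 floor, so the 'unless' proviso supplies this condition. Condition met.
  (b) The plaintiff resides in Fenport, which is not Quenria. Satisfied.
  (c) The amount in controversy is USD 203,500, which meets the 5,000 dollars floor, so one alternative holds. The carve-out does not apply: the property lies in Fenport, not Bryen. Condition met.
  (d) The defendants reside as follows — Rowan Vail in Orinwick, Emil Lindqvist in Rhodale — not all in Quenria; no contract (and hence no place of execution) is alleged — none of the alternatives is met. Fails.
  → Not every requirement is met — no jurisdiction.
The Provincial Court of Rhodale:
  (a) Emil Lindqvist resides in Rhodale. Satisfied.
  (b) The claim is a property claim, not a tort claim, which satisfies one of the alternatives. The carve-out does not apply: the operative events occurred in Fenport, not Rhodale. Met.
  (c) The amount in controversy is $203,500, within the 214,500 dollars ceiling — that alternative is enough. Met.
  (d) The plaintiff resides in Fenport, which is not Bryen. Met.
  → Every requirement is satisfied — jurisdiction.
Courts with jurisdiction: the Provincial Court of Rhodale — 1 in total.

1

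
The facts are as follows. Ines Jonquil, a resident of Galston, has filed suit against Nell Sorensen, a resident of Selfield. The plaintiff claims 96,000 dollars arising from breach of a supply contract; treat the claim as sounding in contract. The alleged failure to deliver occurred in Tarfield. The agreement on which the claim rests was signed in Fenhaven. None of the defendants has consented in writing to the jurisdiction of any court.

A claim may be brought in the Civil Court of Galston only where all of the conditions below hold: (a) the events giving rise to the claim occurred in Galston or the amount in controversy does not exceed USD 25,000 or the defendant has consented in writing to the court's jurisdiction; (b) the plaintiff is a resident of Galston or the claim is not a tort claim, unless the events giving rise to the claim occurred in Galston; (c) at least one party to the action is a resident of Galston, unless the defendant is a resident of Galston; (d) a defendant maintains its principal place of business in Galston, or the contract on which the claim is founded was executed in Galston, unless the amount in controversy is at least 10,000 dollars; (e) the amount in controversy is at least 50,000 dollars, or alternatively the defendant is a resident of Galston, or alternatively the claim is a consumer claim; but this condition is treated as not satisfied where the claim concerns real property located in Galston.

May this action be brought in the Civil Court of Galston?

The Civil Court of Galston:
  (a) The operative events occurred in Tarfield, not Galston; the amount in controversy is $96,000, above the 25,000 dollars ceiling; no such written consent has been filed — none of the alternatives is met. Not satisfied.
  (b) The plaintiff resides in Galston, which satisfies one of the alternatives. Met.
  (c) Ines Jonquil resides in Galston. Satisfied.
  (d) No defendant is a corporation; the contract was executed in Fenhaven, not Galston — every alternative fails. The proviso rescues it, though: the amount in controversy is USD 96,000, which meets the 10,000 dollars floor. Met.
  (e) The amount in controversy is USD 96,000, which meets the USD 50,000 floor, which satisfies one of the alternatives. And the carve-out is inapplicable — the claim does not concern real property. Met.
  → The court lacks jurisdiction.

No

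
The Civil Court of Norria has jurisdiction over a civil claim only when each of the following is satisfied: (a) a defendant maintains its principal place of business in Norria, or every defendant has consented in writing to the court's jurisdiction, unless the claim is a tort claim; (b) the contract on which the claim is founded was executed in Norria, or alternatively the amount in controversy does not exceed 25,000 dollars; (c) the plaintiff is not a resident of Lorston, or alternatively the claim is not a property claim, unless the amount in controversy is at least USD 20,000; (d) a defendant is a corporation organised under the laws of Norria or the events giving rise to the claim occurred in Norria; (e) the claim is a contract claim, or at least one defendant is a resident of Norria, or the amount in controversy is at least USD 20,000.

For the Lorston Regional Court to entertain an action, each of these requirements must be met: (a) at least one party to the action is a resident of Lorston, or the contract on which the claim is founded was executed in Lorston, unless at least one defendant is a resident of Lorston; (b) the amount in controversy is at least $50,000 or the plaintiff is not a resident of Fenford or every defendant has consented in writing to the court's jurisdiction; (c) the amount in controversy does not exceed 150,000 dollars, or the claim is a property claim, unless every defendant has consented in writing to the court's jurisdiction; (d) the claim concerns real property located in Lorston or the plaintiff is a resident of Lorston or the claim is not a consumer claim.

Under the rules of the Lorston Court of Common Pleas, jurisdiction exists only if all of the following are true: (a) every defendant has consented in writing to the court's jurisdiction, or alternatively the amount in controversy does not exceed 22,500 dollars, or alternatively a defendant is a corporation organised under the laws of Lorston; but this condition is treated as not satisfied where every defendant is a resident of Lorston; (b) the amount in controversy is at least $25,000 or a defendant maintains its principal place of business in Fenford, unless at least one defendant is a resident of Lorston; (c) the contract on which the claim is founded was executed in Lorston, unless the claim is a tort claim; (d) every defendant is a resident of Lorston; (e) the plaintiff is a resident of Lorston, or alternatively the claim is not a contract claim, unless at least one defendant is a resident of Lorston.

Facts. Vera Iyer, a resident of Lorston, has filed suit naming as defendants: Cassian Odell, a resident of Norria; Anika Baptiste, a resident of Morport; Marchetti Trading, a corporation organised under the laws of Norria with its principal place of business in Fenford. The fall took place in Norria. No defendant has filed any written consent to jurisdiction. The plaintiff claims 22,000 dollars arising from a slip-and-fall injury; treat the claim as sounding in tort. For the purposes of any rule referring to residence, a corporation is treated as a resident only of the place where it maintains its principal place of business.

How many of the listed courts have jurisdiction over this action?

2

The Civil Court of Norria:
  (a) The corporate defendant(s) have their principal place of business in Fenford, not Norria; no such written consent has been filed — every alternative fails. But the claim is a tort claim, and the 'unless' clause therefore excuses the requirement. Condition met.
  (b) The amount in controversy is USD 22,000, within the $25,000 ceiling — that alternative is enough. Satisfied.
  (c) The claim is a tort claim, not a property claim — that alternative is enough. Condition met.
  (d) Marchetti Trading is organised under the laws of Norria, so one alternative holds. Condition met.
  (e) Cassian Odell resides in Norria, so one alternative holds. Condition met.
  → All conditions met; jurisdiction exists.
The Lorston Regional Court:
  (a) Vera Iyer resides in Lorston, so this disjunct is met. Satisfied.
  (b) The plaintiff resides in Lorston, which is not Fenford — that alternative is enough. Condition met.
  (c) The amount in controversy is $22,000, within the $150,000 ceiling, which satisfies one of the alternatives. Met.
  (d) The plaintiff resides in Lorston, so this disjunct is met. Condition met.
  → Jurisdiction lies.
The Lorston Court of Common Pleas:
  (a) The amount in controversy is $22,000, within the USD 22,500 ceiling — that alternative is enough. The exception is not triggered, since the defendants reside as follows — Cassian Odell in Norria, Anika Baptiste in Morport, Marchetti Trading in Fenford — not all in Lorston. Condition met.
  (b) Marchetti Trading has its principal place of business in Fenford, which satisfies one of the alternatives. Satisfied.
  (c) No contract (and hence no place of execution) is alleged. But the claim is a tort claim, and the 'unless' clause therefore excuses the requirement. Condition met.
  (d) The defendants reside as follows — Cassian Odell in Norria, Anika Baptiste in Morport, Marchetti Trading in Fenford — not all in Lorston. Condition not met.
  (e) The plaintiff resides in Lorston, so this disjunct is met. Satisfied.
  → Not every requirement is met — no jurisdiction.
Courts with jurisdiction: the Civil Court of Norria, the Lorston Regional Court — 2 in total.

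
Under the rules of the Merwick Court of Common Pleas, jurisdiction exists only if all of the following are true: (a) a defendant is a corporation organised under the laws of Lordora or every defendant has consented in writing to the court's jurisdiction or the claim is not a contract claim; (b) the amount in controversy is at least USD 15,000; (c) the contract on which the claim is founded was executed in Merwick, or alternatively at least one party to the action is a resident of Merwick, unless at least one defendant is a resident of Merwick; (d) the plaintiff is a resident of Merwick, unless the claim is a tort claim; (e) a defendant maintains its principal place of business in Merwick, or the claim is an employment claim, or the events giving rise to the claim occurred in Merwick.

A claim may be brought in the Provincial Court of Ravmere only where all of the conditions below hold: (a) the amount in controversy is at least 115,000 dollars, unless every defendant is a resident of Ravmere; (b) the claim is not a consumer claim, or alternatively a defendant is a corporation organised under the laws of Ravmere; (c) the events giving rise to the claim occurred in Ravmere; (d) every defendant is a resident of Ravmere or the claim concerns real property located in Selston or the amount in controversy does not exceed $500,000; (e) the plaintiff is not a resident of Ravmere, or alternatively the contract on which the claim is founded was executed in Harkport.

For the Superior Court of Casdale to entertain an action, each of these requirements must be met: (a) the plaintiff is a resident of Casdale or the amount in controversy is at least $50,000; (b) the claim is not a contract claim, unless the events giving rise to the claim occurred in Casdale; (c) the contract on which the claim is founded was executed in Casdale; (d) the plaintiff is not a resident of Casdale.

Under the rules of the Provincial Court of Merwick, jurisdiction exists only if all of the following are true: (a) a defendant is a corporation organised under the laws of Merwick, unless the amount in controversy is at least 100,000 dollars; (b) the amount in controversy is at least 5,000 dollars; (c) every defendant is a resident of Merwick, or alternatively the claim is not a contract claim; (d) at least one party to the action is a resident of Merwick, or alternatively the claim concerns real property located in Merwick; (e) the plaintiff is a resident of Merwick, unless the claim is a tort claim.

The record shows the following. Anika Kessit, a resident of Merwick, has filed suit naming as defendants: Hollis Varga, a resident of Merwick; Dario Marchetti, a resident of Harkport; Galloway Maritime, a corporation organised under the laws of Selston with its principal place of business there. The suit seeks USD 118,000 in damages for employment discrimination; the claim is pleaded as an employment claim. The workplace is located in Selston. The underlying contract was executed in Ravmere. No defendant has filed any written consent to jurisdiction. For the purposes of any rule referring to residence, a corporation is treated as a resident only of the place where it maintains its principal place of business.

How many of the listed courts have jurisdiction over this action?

The Merwick Court of Common Pleas:
  (a) The claim is an employment claim, not a contract claim, which satisfies one of the alternatives. Satisfied.
  (b) The amount in controversy is 118,000 dollars, which meets the $15,000 floor. Condition met.
  (c) Anika Kessit resides in Merwick, so one alternative holds. Satisfied.
  (d) The plaintiff resides in Merwick. Met.
  (e) The claim is an employment claim — that alternative is enough. Condition met.
  → All conditions met; jurisdiction exists.
The Provincial Court of Ravmere:
  (a) The amount in controversy is 118,000 dollars, which meets the USD 115,000 floor. Met.
  (b) The claim is an employment claim, not a consumer claim, so this disjunct is met. Satisfied.
  (c) The operative events occurred in Selston, not Ravmere. Fails.
  (d) The amount in controversy is USD 118,000, within the USD 500,000 ceiling, which satisfies one of the alternatives. Condition met.
  (e) The plaintiff resides in Merwick, which is not Ravmere, so one alternative holds. Met.
  → Not every requirement is met — no jurisdiction.
The Superior Court of Casdale:
  (a) The amount in controversy is 118,000 dollars, which meets the USD 50,000 floor — that alternative is enough. Condition met.
  (b) The claim is an employment claim, not a contract claim. Met.
  (c) The contract was executed in Ravmere, not Casdale. Not met.
  (d) The plaintiff resides in Merwick, which is not Casdale. Condition met.
  → At least one condition fails; no jurisdiction.
The Provincial Court of Merwick:
  (a) The corporate defendant(s) are organised in Selston, not Merwick. However, the amount in controversy is USD 118,000, which meets the $100,000 floor, so the 'unless' proviso supplies this condition. Met.
  (b) The amount in controversy is USD 118,000, which meets the USD 5,000 floor. Met.
  (c) The claim is an employment claim, not a contract claim, so this disjunct is met. Satisfied.
  (d) Anika Kessit resides in Merwick — that alternative is enough. Condition met.
  (e) The plaintiff resides in Merwick. Satisfied.
  → Jurisdiction lies.
Courts with jurisdiction: the Merwick Court of Common Pleas, the Provincial Court of Merwick — 2 in total.

2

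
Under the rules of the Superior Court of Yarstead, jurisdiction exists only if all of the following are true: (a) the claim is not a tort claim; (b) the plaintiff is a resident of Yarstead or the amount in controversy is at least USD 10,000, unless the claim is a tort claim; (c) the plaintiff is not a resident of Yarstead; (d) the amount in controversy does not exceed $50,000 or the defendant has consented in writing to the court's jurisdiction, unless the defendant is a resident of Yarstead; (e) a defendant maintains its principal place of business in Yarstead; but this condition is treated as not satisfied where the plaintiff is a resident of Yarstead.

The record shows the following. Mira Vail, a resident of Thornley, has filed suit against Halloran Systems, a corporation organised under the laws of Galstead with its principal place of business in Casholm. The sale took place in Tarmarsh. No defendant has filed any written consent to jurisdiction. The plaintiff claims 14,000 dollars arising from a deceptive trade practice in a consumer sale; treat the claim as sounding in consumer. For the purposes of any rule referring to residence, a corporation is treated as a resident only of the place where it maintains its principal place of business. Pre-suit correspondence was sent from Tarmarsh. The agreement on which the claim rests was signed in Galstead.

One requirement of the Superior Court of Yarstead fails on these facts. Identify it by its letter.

The Superior Court of Yarstead:
  (a) The claim is a consumer claim, not a tort claim. Satisfied.
  (b) The amount in controversy is 14,000 dollars, which meets the $10,000 floor — that alternative is enough. Satisfied.
  (c) The plaintiff resides in Thornley, which is not Yarstead. Condition met.
  (d) The amount in controversy is USD 14,000, within the $50,000 ceiling, which satisfies one of the alternatives. Condition met.
  (e) The corporate defendant(s) have their principal place of business in Casholm, not Yarstead. Not met.
Only condition (e) fails.

(e)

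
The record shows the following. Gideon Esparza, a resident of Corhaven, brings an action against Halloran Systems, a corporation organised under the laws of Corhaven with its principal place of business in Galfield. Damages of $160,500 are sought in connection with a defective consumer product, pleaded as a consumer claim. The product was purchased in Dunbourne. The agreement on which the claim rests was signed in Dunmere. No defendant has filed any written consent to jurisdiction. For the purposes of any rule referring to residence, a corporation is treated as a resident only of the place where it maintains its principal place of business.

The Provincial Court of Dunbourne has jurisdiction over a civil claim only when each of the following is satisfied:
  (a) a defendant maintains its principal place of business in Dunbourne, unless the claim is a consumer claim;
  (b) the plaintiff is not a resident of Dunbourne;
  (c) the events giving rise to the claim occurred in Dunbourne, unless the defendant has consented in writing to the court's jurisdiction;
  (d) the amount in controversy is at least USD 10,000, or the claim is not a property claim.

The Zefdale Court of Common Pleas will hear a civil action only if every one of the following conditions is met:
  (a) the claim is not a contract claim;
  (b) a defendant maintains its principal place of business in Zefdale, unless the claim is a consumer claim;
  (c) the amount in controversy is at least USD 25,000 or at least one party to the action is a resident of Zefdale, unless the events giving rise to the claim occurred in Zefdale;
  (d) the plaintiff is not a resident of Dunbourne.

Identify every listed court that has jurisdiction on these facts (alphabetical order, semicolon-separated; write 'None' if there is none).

The Provincial Court of Dunbourne:
  (a) The corporate defendant(s) have their principal place of business in Galfield, not Dunbourne. The proviso rescues it, though: the claim is a consumer claim. Satisfied.
  (b) The plaintiff resides in Corhaven, which is not Dunbourne. Satisfied.
  (c) The operative events occurred in Dunbourne. Condition met.
  (d) The amount in controversy is USD 160,500, which meets the 10,000 dollars floor, which satisfies one of the alternatives. Satisfied.
  → Every requirement is satisfied — jurisdiction.
The Zefdale Court of Common Pleas:
  (a) The claim is a consumer claim, not a contract claim. Satisfied.
  (b) The corporate defendant(s) have their principal place of business in Galfield, not Zefdale. But the claim is a consumer claim, and the 'unless' clause therefore excuses the requirement. Condition met.
  (c) The amount in controversy is USD 160,500, which meets the 25,000 dollars floor, so this disjunct is met. Met.
  (d) The plaintiff resides in Corhaven, which is not Dunbourne. Condition met.
  → The court has jurisdiction.

the Provincial Court of Dunbourne; the Zefdale Court of Common Pleas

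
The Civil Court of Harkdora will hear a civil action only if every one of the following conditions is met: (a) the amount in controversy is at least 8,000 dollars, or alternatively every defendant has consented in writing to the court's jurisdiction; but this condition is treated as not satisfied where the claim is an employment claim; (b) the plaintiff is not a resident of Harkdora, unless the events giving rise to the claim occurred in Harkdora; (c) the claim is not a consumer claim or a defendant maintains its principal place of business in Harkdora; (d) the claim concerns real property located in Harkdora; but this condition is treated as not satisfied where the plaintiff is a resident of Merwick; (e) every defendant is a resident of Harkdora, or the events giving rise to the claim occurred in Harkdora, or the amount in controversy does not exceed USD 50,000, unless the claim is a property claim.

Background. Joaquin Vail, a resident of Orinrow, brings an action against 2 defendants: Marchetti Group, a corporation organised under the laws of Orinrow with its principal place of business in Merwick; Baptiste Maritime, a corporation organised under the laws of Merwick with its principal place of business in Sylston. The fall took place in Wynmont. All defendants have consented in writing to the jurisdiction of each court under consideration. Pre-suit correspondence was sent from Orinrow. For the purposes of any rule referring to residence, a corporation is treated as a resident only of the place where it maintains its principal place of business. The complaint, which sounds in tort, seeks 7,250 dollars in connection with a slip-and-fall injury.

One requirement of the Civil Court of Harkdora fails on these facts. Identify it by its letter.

The Civil Court of Harkdora:
  (a) Every defendant has filed written consent, which satisfies one of the alternatives. The exception is not triggered, since the claim is a tort claim, not an employment claim. Condition met.
  (b) The plaintiff resides in Orinrow, which is not Harkdora. Condition met.
  (c) The claim is a tort claim, not a consumer claim, which satisfies one of the alternatives. Condition met.
  (d) The claim does not concern real property. Not met.
  (e) The amount in controversy is USD 7,250, within the USD 50,000 ceiling, so one alternative holds. Met.
Only condition (d) fails.

(d)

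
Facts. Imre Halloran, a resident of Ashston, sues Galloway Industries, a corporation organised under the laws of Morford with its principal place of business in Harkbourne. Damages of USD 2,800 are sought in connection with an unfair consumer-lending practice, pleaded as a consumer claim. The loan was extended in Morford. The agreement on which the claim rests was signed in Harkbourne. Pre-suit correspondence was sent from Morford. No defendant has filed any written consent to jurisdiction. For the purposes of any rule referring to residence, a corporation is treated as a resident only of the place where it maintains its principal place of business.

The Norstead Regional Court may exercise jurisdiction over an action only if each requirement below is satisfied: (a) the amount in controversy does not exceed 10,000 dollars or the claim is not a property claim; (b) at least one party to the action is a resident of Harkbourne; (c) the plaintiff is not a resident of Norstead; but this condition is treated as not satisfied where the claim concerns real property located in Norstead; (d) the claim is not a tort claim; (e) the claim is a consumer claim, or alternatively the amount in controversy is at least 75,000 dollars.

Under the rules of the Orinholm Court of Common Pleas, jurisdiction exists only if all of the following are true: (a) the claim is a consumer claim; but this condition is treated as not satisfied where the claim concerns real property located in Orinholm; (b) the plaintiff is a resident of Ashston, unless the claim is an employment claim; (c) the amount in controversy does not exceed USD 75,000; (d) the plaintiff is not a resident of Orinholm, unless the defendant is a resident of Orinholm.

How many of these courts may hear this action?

The Norstead Regional Court:
  (a) The amount in controversy is $2,800, within the USD 10,000 ceiling, so this disjunct is met. Satisfied.
  (b) Galloway Industries resides in Harkbourne. Met.
  (c) The plaintiff resides in Ashston, which is not Norstead. And the carve-out is inapplicable — the claim does not concern real property. Satisfied.
  (d) The claim is a consumer claim, not a tort claim. Satisfied.
  (e) The claim is a consumer claim, so one alternative holds. Satisfied.
  → Every requirement is satisfied — jurisdiction.
The Orinholm Court of Common Pleas:
  (a) The claim is a consumer claim. The exception is not triggered, since the claim does not concern real property. Met.
  (b) The plaintiff resides in Ashston. Met.
  (c) The amount in controversy is 2,800 dollars, within the $75,000 ceiling. Satisfied.
  (d) The plaintiff resides in Ashston, which is not Orinholm. Met.
  → Jurisdiction lies.
Courts with jurisdiction: the Norstead Regional Court, the Orinholm Court of Common Pleas — 2 in total.

2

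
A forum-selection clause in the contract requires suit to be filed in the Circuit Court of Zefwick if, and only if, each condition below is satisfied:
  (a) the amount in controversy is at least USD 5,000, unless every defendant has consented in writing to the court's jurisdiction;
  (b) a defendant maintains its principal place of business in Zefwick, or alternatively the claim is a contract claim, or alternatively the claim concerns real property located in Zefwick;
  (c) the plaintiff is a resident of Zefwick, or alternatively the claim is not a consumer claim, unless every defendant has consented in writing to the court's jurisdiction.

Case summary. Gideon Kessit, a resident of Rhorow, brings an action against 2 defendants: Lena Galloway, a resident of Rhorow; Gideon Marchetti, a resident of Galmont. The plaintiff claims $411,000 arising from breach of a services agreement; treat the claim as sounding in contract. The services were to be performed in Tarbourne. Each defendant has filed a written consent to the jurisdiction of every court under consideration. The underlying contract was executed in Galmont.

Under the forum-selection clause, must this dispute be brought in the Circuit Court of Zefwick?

The Circuit Court of Zefwick:
  (a) The amount in controversy is 411,000 dollars, which meets the $5,000 floor. Satisfied.
  (b) The claim is a contract claim, which satisfies one of the alternatives. Condition met.
  (c) The claim is a contract claim, not a consumer claim, so this disjunct is met. Condition met.
  → The clause applies.

Yes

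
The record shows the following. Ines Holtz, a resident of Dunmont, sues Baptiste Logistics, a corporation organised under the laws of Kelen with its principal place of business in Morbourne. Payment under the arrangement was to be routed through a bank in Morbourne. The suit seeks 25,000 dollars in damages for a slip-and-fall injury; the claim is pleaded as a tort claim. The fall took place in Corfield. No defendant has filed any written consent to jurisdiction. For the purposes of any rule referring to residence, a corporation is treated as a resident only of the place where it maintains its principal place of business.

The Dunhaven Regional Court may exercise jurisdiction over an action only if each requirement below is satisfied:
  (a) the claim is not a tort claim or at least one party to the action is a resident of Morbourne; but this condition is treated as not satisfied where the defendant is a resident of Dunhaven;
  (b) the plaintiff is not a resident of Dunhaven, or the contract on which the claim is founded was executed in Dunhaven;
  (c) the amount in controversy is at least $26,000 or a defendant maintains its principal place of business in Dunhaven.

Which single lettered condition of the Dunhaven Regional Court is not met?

The Dunhaven Regional Court:
  (a) Baptiste Logistics resides in Morbourne, so this disjunct is met. The exception is not triggered, since the defendant resides in Morbourne, not Dunhaven. Satisfied.
  (b) The plaintiff resides in Dunmont, which is not Dunhaven — that alternative is enough. Condition met.
  (c) The amount in controversy is 25,000 dollars, below the USD 26,000 floor; the corporate defendant(s) have their principal place of business in Morbourne, not Dunhaven — no alternative holds. Fails.
Only condition (c) fails.

(c)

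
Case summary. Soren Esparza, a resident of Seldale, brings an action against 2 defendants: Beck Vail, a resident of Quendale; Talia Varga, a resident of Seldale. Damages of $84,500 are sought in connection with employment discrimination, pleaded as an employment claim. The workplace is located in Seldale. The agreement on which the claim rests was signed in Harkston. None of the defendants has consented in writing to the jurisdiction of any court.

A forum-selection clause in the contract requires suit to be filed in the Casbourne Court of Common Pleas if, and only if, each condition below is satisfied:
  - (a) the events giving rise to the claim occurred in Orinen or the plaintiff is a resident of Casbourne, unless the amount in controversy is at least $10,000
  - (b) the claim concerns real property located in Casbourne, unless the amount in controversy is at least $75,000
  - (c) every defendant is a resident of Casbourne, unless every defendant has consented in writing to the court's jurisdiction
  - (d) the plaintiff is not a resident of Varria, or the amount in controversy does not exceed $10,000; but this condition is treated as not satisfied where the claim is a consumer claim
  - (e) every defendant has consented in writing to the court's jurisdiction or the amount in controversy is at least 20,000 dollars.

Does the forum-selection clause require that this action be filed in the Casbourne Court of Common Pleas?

No

The Casbourne Court of Common Pleas:
  (a) The operative events occurred in Seldale, not Orinen; the plaintiff resides in Seldale, not Casbourne — every alternative fails. However, the amount in controversy is $84,500, which meets the $10,000 floor, so the 'unless' proviso supplies this condition. Met.
  (b) The claim does not concern real property. However, the amount in controversy is 84,500 dollars, which meets the $75,000 floor, so the 'unless' proviso supplies this condition. Satisfied.
  (c) The defendants reside as follows — Beck Vail in Quendale, Talia Varga in Seldale — not all in Casbourne. The proviso offers no rescue either, since no such written consent has been filed. Not met.
  (d) The plaintiff resides in Seldale, which is not Varria, which satisfies one of the alternatives. The exception is not triggered, since the claim is an employment claim, not a consumer claim. Condition met.
  (e) The amount in controversy is $84,500, which meets the $20,000 floor, so one alternative holds. Condition met.
  → Forum clause is not triggered.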